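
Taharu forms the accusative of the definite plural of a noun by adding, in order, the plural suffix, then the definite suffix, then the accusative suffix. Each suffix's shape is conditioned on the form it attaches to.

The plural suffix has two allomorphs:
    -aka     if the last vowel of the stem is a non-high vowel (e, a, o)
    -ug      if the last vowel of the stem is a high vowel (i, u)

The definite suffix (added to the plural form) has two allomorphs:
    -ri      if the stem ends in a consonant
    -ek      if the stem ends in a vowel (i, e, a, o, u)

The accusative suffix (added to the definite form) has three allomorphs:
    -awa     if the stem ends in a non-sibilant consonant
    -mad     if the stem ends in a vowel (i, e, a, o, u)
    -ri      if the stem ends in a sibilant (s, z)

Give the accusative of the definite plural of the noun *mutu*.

mutuugrimad

Since the last vowel of *mutu* is /u/ (a high vowel), it takes -ug, giving *mutuug*.
Since the final sound of the plural form *mutuug* is /g/ (a consonant), it takes -ri, giving *mutuugri*.
The definite form *mutuugri*: final sound = /i/, a vowel → -mad → *mutuugrimad*.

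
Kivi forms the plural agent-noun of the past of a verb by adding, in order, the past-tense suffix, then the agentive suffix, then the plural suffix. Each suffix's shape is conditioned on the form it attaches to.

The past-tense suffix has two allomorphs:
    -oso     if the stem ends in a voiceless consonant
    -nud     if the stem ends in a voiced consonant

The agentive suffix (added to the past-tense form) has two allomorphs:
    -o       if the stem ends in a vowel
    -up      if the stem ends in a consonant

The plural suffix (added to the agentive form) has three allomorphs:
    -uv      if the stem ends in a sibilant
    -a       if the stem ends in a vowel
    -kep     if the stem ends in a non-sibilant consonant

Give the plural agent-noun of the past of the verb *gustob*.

gustobnudupkep

*gustob*: final consonant = /b/, voiced → -nud → *gustobnud*.
The past-tense form *gustobnud* — final sound /d/ (a consonant) → -up → *gustobnudup*.
The agentive form *gustobnudup* — final sound /p/ (a non-sibilant consonant) → -kep → *gustobnudupkep*.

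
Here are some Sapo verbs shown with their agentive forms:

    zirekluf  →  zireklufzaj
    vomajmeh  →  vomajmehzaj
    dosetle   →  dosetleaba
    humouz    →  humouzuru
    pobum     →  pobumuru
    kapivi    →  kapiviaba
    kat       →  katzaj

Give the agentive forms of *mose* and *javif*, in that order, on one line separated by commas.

The alternation tracks the final sound of the stem — -zaj when the stem ends in a voiceless consonant (*zirekluf*, *vomajmeh*, *kat*); -uru when the stem ends in a voiced consonant (*humouz*, *pobum*); -aba when the stem ends in a vowel (*dosetle*, *kapivi*).
Since the final sound of *mose* is /e/ (a vowel), it takes -aba, giving *moseaba*.
The final sound of *javif* is /f/, which is a voiceless consonant, so the suffix is -zaj, giving *javifzaj*.

moseaba, javifzaj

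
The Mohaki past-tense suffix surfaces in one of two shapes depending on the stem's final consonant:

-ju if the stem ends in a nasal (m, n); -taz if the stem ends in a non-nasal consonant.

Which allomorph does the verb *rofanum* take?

-ju

Since the final consonant of *rofanum* is /m/ (a nasal), it takes -ju.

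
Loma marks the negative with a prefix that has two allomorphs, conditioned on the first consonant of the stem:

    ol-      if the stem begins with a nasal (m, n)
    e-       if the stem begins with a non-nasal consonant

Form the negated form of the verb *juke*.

*juke* — first consonant /j/ (non-nasal) → e- → *ejuke*.

ejuke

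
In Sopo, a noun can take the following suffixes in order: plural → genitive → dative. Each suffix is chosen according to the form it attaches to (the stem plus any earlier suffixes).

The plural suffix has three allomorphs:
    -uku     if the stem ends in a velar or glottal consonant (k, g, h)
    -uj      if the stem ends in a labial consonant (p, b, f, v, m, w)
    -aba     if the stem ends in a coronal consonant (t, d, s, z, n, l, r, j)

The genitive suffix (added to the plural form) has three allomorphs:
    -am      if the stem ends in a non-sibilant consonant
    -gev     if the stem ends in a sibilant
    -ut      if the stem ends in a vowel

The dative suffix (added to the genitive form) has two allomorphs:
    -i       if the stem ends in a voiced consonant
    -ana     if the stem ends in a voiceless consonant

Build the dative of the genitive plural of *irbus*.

irbusabautana

Since the final consonant of *irbus* is /s/ (coronal), it takes -aba, giving *irbusaba*.
The plural form *irbusaba*: final sound = /a/, a vowel → -ut → *irbusabaut*.
The genitive form *irbusabaut*: final consonant = /t/, voiceless → -ana → *irbusabautana*.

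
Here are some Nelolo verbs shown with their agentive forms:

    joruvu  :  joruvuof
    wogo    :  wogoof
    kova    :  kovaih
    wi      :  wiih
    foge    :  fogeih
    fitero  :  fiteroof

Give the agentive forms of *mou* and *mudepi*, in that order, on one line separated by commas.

Looking at the last vowel of each stem: -of when the last vowel of the stem is a rounded vowel (*joruvu*, *wogo*, *fitero*); -ih when the last vowel of the stem is an unrounded vowel (*kova*, *wi*, *foge*).
*mou* — last vowel /u/ (a rounded vowel) → -of → *mouof*.
Since the last vowel of *mudepi* is /i/ (an unrounded vowel), it takes -ih, giving *mudepiih*.

mouof, mudepiih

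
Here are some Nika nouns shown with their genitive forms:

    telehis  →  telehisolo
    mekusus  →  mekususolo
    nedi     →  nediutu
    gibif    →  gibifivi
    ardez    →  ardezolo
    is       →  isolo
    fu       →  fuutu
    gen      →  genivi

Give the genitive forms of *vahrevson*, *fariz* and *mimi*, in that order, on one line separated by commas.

vahrevsonivi, farizolo, mimiutu

The pattern is sibilance of the final sound: -olo when the stem ends in a sibilant (*telehis*, *mekusus*, *ardez*, *is*); -ivi when the stem ends in a non-sibilant consonant (*gibif*, *gen*); -utu when the stem ends in a vowel (*nedi*, *fu*).
*vahrevson* — final sound /n/ (a non-sibilant consonant) → -ivi → *vahrevsonivi*.
*fariz* — final sound /z/ (a sibilant) → -olo → *farizolo*.
*mimi*: final sound = /i/, a vowel → -utu → *mimiutu*.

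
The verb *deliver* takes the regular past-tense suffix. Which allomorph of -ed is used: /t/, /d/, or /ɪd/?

The stem *deliver* ends in a voiced sound other than /d/.
The -ed suffix is realized as /ɪd/ after /t, d/; as /t/ after other voiceless consonants; and as /d/ after other voiced sounds.
So -ed on *deliver* is pronounced /d/.

/d/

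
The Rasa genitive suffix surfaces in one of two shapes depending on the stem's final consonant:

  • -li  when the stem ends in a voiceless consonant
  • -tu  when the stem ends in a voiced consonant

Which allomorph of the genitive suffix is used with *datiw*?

-tu

Since the final consonant of *datiw* is /w/ (voiced), it takes -tu.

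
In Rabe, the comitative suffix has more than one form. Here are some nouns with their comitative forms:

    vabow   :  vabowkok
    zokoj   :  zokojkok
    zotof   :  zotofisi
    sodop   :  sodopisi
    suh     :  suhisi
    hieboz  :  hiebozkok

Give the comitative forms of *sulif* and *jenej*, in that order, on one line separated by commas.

The pattern is voicing of the final consonant: -isi when the stem ends in a voiceless consonant (*zotof*, *sodop*, *suh*); -kok when the stem ends in a voiced consonant (*vabow*, *zokoj*, *hieboz*).
Since the final consonant of *sulif* is /f/ (voiceless), it takes -isi, giving *sulifisi*.
*jenej* — final consonant /j/ (voiced) → -kok → *jenejkok*.

sulifisi, jenejkok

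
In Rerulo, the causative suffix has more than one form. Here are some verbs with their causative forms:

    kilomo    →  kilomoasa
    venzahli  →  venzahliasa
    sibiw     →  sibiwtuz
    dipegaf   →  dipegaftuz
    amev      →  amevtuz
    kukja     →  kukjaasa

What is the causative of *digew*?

The alternation tracks the final sound of the stem — -tuz when the stem ends in a consonant (*sibiw*, *dipegaf*, *amev*); -asa when the stem ends in a vowel (*kilomo*, *venzahli*, *kukja*).
Since the final sound of *digew* is /w/ (a consonant), it takes -tuz, giving *digewtuz*.

digewtuz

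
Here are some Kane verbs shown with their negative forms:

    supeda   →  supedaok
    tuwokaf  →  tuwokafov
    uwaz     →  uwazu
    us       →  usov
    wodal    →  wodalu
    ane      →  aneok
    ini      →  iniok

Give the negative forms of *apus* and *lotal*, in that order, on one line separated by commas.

apusov, lotalu

Looking at the final sound of each stem: -ov when the stem ends in a voiceless consonant (*tuwokaf*, *us*); -u when the stem ends in a voiced consonant (*uwaz*, *wodal*); -ok when the stem ends in a vowel (*supeda*, *ane*, *ini*).
Since the final sound of *apus* is /s/ (a voiceless consonant), it takes -ov, giving *apusov*.
*lotal* — final sound /l/ (a voiced consonant) → -u → *lotalu*.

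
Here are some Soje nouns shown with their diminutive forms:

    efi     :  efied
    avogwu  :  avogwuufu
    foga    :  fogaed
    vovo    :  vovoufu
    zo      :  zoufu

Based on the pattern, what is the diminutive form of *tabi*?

The suffix is conditioned by the last vowel: -ufu when the last vowel of the stem is a rounded vowel (*avogwu*, *vovo*, *zo*); -ed when the last vowel of the stem is an unrounded vowel (*efi*, *foga*).
*tabi*: last vowel = /i/, an unrounded vowel → -ed → *tabied*.

tabied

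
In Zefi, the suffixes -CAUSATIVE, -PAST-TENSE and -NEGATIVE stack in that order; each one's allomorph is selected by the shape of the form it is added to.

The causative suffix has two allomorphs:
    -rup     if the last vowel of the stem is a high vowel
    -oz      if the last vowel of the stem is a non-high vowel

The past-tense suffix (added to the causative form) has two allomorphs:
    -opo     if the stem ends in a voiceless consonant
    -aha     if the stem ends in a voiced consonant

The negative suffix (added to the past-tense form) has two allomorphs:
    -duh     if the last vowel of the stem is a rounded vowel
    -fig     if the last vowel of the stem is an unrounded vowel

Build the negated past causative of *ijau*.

ijaurupopoduh

*ijau*: last vowel = /u/, a high vowel → -rup → *ijaurup*.
Since the final consonant of the causative form *ijaurup* is /p/ (voiceless), it takes -opo, giving *ijaurupopo*.
The past-tense form *ijaurupopo*: last vowel = /o/, a rounded vowel → -duh → *ijaurupopoduh*.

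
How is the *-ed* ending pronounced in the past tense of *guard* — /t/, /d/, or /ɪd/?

The stem *guard* ends in /t/ or /d/.
The -ed suffix is realized as /ɪd/ after /t, d/; as /t/ after other voiceless consonants; and as /d/ after other voiced sounds.
So -ed on *guard* is pronounced /ɪd/.

/ɪd/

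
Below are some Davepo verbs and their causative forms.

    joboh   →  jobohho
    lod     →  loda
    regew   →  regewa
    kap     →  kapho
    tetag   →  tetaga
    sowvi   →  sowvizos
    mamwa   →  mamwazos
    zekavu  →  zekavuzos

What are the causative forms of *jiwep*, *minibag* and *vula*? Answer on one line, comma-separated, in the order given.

jiwepho, minibaga, vulazos

Looking at the final sound of each stem: -ho when the stem ends in a voiceless consonant (*joboh*, *kap*); -a when the stem ends in a voiced consonant (*lod*, *regew*, *tetag*); -zos when the stem ends in a vowel (*sowvi*, *mamwa*, *zekavu*).
*jiwep* — final sound /p/ (a voiceless consonant) → -ho → *jiwepho*.
*minibag* — final sound /g/ (a voiced consonant) → -a → *minibaga*.
*vula*: final sound = /a/, a vowel → -zos → *vulazos*.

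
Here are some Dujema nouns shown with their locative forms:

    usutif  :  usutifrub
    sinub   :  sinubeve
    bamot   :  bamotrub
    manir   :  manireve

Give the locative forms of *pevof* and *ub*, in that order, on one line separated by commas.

The pattern is voicing of the final consonant: -rub when the stem ends in a voiceless consonant (*usutif*, *bamot*); -eve when the stem ends in a voiced consonant (*sinub*, *manir*).
*pevof* — final consonant /f/ (voiceless) → -rub → *pevofrub*.
*ub* — final consonant /b/ (voiced) → -eve → *ubeve*.

pevofrub, ubeve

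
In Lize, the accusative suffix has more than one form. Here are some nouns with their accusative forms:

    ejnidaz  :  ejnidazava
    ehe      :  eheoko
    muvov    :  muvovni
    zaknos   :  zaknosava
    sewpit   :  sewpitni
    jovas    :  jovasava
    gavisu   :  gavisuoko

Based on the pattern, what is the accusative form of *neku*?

nekuoko

The pattern is sibilance of the final sound: -ava when the stem ends in a sibilant (*ejnidaz*, *zaknos*, *jovas*); -ni when the stem ends in a non-sibilant consonant (*muvov*, *sewpit*); -oko when the stem ends in a vowel (*ehe*, *gavisu*).
The final sound of *neku* is /u/, which is a vowel, so the suffix is -oko, giving *nekuoko*.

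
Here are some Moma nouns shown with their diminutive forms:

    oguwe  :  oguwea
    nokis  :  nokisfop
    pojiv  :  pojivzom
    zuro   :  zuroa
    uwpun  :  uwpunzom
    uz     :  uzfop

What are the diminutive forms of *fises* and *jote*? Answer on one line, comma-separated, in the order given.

fisesfop, jotea

The pattern is sibilance of the final sound: -fop when the stem ends in a sibilant (*nokis*, *uz*); -zom when the stem ends in a non-sibilant consonant (*pojiv*, *uwpun*); -a when the stem ends in a vowel (*oguwe*, *zuro*).
Since the final sound of *fises* is /s/ (a sibilant), it takes -fop, giving *fisesfop*.
Since the final sound of *jote* is /e/ (a vowel), it takes -a, giving *jotea*.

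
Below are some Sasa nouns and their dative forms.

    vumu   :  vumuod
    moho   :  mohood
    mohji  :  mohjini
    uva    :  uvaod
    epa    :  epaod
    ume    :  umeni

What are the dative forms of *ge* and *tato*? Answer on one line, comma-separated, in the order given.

geni, tatood

The suffix is conditioned by the last vowel: -ni when the last vowel of the stem is a front vowel (*mohji*, *ume*); -od when the last vowel of the stem is a back vowel (*vumu*, *moho*, *uva*, *epa*).
Since the last vowel of *ge* is /e/ (a front vowel), it takes -ni, giving *geni*.
*tato*: last vowel = /o/, a back vowel → -od → *tatood*.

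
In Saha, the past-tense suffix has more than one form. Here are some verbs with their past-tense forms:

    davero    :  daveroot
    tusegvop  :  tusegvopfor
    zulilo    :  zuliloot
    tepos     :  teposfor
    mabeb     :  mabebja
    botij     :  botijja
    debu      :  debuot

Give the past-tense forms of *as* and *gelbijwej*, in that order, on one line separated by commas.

asfor, gelbijwejja

The suffix is conditioned by the final sound: -for when the stem ends in a voiceless consonant (*tusegvop*, *tepos*); -ja when the stem ends in a voiced consonant (*mabeb*, *botij*); -ot when the stem ends in a vowel (*davero*, *zulilo*, *debu*).
The final sound of *as* is /s/, which is a voiceless consonant, so the suffix is -for, giving *asfor*.
*gelbijwej*: final sound = /j/, a voiced consonant → -ja → *gelbijwejja*.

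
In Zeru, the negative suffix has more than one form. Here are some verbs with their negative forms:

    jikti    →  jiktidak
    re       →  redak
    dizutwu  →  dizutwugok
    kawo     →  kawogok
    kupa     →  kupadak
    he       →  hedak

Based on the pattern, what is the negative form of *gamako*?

The alternation tracks the last vowel of the stem — -gok when the last vowel of the stem is a rounded vowel (*dizutwu*, *kawo*); -dak when the last vowel of the stem is an unrounded vowel (*jikti*, *re*, *kupa*, *he*).
*gamako* — last vowel /o/ (a rounded vowel) → -gok → *gamakogok*.

gamakogok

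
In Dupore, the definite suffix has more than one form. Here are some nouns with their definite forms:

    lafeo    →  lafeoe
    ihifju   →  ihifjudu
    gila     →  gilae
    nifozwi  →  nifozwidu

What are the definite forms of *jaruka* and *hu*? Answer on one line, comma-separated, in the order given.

jarukae, hudu

The alternation tracks the last vowel of the stem — -du when the last vowel of the stem is a high vowel (*ihifju*, *nifozwi*); -e when the last vowel of the stem is a non-high vowel (*lafeo*, *gila*).
Since the last vowel of *jaruka* is /a/ (a non-high vowel), it takes -e, giving *jarukae*.
The last vowel of *hu* is /u/, which is a high vowel, so the suffix is -du, giving *hudu*.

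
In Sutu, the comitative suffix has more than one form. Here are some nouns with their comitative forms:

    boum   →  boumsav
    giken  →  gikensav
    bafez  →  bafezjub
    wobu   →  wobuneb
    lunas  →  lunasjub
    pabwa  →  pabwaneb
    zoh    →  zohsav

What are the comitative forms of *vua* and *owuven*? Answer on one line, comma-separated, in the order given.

Looking at the final sound of each stem: -jub when the stem ends in a sibilant (*bafez*, *lunas*); -sav when the stem ends in a non-sibilant consonant (*boum*, *giken*, *zoh*); -neb when the stem ends in a vowel (*wobu*, *pabwa*).
*vua*: final sound = /a/, a vowel → -neb → *vuaneb*.
*owuven* — final sound /n/ (a non-sibilant consonant) → -sav → *owuvensav*.

vuaneb, owuvensav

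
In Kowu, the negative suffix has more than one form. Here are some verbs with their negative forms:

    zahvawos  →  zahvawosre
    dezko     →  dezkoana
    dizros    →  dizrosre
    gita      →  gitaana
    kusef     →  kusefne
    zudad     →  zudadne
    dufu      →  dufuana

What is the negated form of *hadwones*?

hadwonesre

The alternation tracks the final sound of the stem — -re when the stem ends in a sibilant (*zahvawos*, *dizros*); -ne when the stem ends in a non-sibilant consonant (*kusef*, *zudad*); -ana when the stem ends in a vowel (*dezko*, *gita*, *dufu*).
Since the final sound of *hadwones* is /s/ (a sibilant), it takes -re, giving *hadwonesre*.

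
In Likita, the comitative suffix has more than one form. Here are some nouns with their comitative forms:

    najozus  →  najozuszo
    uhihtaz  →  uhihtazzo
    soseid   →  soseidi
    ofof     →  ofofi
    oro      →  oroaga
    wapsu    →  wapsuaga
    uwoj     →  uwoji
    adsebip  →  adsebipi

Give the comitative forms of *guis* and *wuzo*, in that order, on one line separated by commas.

guiszo, wuzoaga

Looking at the final sound of each stem: -zo when the stem ends in a sibilant (*najozus*, *uhihtaz*); -i when the stem ends in a non-sibilant consonant (*soseid*, *ofof*, *uwoj*, *adsebip*); -aga when the stem ends in a vowel (*oro*, *wapsu*).
*guis* — final sound /s/ (a sibilant) → -zo → *guiszo*.
Since the final sound of *wuzo* is /o/ (a vowel), it takes -aga, giving *wuzoaga*.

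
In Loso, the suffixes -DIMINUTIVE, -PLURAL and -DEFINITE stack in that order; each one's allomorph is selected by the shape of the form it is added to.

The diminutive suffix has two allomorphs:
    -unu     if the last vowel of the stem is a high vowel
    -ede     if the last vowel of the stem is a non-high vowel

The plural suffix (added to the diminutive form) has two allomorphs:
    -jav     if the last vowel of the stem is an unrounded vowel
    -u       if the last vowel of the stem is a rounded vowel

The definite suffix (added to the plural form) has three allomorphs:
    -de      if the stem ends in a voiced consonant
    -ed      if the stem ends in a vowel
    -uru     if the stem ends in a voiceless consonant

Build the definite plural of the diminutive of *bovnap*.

bovnapedejavde

The last vowel of *bovnap* is /a/, which is a non-high vowel, so the diminutive suffix is -ede, giving *bovnapede*.
The diminutive form *bovnapede*: last vowel = /e/, an unrounded vowel → -jav → *bovnapedejav*.
The plural form *bovnapedejav*: final sound = /v/, a voiced consonant → -de → *bovnapedejavde*.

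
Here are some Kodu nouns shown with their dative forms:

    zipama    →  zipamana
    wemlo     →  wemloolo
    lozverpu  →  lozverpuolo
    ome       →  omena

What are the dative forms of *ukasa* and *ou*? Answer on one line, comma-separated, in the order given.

Looking at the last vowel of each stem: -olo when the last vowel of the stem is a rounded vowel (*wemlo*, *lozverpu*); -na when the last vowel of the stem is an unrounded vowel (*zipama*, *ome*).
Since the last vowel of *ukasa* is /a/ (an unrounded vowel), it takes -na, giving *ukasana*.
Since the last vowel of *ou* is /u/ (a rounded vowel), it takes -olo, giving *ouolo*.

ukasana, ouolo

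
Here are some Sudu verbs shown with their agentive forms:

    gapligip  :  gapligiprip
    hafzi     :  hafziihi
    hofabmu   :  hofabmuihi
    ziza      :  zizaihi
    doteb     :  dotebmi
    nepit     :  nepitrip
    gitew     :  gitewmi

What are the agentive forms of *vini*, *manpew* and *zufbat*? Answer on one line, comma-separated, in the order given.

viniihi, manpewmi, zufbatrip

Looking at the final sound of each stem: -rip when the stem ends in a voiceless consonant (*gapligip*, *nepit*); -mi when the stem ends in a voiced consonant (*doteb*, *gitew*); -ihi when the stem ends in a vowel (*hafzi*, *hofabmu*, *ziza*).
Since the final sound of *vini* is /i/ (a vowel), it takes -ihi, giving *viniihi*.
*manpew* — final sound /w/ (a voiced consonant) → -mi → *manpewmi*.
*zufbat*: final sound = /t/, a voiceless consonant → -rip → *zufbatrip*.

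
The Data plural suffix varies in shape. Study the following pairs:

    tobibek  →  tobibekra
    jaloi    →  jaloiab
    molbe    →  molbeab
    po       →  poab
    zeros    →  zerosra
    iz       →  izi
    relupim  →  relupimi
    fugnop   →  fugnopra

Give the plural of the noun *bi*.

biab

Looking at the final sound of each stem: -ra when the stem ends in a voiceless consonant (*tobibek*, *zeros*, *fugnop*); -i when the stem ends in a voiced consonant (*iz*, *relupim*); -ab when the stem ends in a vowel (*jaloi*, *molbe*, *po*).
The final sound of *bi* is /i/, which is a vowel, so the suffix is -ab, giving *biab*.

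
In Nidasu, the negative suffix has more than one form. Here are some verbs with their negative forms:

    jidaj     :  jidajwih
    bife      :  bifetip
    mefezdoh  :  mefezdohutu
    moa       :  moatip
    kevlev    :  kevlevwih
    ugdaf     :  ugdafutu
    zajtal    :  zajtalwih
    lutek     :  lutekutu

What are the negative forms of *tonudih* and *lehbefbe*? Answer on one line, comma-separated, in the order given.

The alternation tracks the final sound of the stem — -utu when the stem ends in a voiceless consonant (*mefezdoh*, *ugdaf*, *lutek*); -wih when the stem ends in a voiced consonant (*jidaj*, *kevlev*, *zajtal*); -tip when the stem ends in a vowel (*bife*, *moa*).
*tonudih*: final sound = /h/, a voiceless consonant → -utu → *tonudihutu*.
The final sound of *lehbefbe* is /e/, which is a vowel, so the suffix is -tip, giving *lehbefbetip*.

tonudihutu, lehbefbetip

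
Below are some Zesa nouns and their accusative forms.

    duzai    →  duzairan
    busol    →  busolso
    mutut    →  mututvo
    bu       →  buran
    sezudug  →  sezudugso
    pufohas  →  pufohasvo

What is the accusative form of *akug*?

akugso

The suffix is conditioned by the final sound: -vo when the stem ends in a voiceless consonant (*mutut*, *pufohas*); -so when the stem ends in a voiced consonant (*busol*, *sezudug*); -ran when the stem ends in a vowel (*duzai*, *bu*).
*akug*: final sound = /g/, a voiced consonant → -so → *akugso*.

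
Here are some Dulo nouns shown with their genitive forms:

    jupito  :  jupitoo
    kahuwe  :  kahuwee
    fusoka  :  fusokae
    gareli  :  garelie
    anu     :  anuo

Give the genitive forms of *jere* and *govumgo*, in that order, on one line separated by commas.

jeree, govumgoo

Looking at the last vowel of each stem: -o when the last vowel of the stem is a rounded vowel (*jupito*, *anu*); -e when the last vowel of the stem is an unrounded vowel (*kahuwe*, *fusoka*, *gareli*).
Since the last vowel of *jere* is /e/ (an unrounded vowel), it takes -e, giving *jeree*.
The last vowel of *govumgo* is /o/, which is a rounded vowel, so the suffix is -o, giving *govumgoo*.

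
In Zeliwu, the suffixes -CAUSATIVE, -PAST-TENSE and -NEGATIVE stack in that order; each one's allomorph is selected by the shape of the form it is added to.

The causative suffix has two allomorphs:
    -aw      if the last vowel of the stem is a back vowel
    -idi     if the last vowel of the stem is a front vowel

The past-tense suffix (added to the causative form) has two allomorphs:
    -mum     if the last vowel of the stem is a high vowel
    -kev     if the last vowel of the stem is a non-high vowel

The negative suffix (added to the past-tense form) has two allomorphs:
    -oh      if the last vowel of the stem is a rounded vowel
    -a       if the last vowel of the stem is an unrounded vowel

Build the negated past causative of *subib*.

Since the last vowel of *subib* is /i/ (a front vowel), it takes -idi, giving *subibidi*.
The last vowel of the causative form *subibidi* is /i/, which is a high vowel, so the past-tense suffix is -mum, giving *subibidimum*.
Since the last vowel of the past-tense form *subibidimum* is /u/ (a rounded vowel), it takes -oh, giving *subibidimumoh*.

subibidimumoh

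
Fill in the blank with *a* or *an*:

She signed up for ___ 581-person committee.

a

The indefinite article is chosen by the initial *sound* of the following word, not its spelling.
The number *581* is spoken "five hundred …", beginning with /faɪv/ — a consonant sound.
So the article is *a*: She signed up for a 581-person committee.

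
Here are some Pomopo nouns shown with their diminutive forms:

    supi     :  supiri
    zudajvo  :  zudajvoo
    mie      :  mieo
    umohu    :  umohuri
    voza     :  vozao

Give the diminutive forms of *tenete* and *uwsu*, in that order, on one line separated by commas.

The suffix is conditioned by the last vowel: -ri when the last vowel of the stem is a high vowel (*supi*, *umohu*); -o when the last vowel of the stem is a non-high vowel (*zudajvo*, *mie*, *voza*).
*tenete*: last vowel = /e/, a non-high vowel → -o → *teneteo*.
*uwsu*: last vowel = /u/, a high vowel → -ri → *uwsuri*.

teneteo, uwsuri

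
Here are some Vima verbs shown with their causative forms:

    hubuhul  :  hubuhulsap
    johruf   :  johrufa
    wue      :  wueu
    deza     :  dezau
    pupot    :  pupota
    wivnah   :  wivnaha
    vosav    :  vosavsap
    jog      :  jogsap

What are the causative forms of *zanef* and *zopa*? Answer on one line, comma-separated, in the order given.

The pattern is voicing of the final sound: -a when the stem ends in a voiceless consonant (*johruf*, *pupot*, *wivnah*); -sap when the stem ends in a voiced consonant (*hubuhul*, *vosav*, *jog*); -u when the stem ends in a vowel (*wue*, *deza*).
*zanef* — final sound /f/ (a voiceless consonant) → -a → *zanefa*.
*zopa*: final sound = /a/, a vowel → -u → *zopau*.

zanefa, zopau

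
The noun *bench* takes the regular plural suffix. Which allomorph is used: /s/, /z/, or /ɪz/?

The stem *bench* ends in a sibilant (/s, z, ʃ, ʒ, tʃ, dʒ/).
The plural suffix surfaces as /ɪz/ after sibilants, /s/ after other voiceless consonants, and /z/ after other voiced sounds.
So the plural -s on *bench* is pronounced /ɪz/.

/ɪz/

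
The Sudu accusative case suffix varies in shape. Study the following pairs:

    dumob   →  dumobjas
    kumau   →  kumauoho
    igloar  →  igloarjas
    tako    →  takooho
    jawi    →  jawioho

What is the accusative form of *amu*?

amuoho

The pattern is consonant vs. vowel: -jas when the stem ends in a consonant (*dumob*, *igloar*); -oho when the stem ends in a vowel (*kumau*, *tako*, *jawi*).
*amu* — final sound /u/ (a vowel) → -oho → *amuoho*.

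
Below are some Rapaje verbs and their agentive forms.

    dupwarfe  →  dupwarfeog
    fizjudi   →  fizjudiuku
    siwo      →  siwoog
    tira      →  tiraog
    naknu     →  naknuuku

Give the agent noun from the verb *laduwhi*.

The alternation tracks the last vowel of the stem — -uku when the last vowel of the stem is a high vowel (*fizjudi*, *naknu*); -og when the last vowel of the stem is a non-high vowel (*dupwarfe*, *siwo*, *tira*).
The last vowel of *laduwhi* is /i/, which is a high vowel, so the suffix is -uku, giving *laduwhiuku*.

laduwhiuku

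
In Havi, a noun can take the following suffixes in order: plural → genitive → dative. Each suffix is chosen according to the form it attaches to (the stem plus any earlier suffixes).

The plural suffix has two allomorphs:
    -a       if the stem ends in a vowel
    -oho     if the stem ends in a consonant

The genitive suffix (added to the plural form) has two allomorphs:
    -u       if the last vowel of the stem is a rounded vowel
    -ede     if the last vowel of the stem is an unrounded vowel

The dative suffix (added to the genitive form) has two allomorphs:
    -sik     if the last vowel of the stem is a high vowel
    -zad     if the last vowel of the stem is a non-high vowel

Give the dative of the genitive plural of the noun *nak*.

*nak* — final sound /k/ (a consonant) → -oho → *nakoho*.
The plural form *nakoho*: last vowel = /o/, a rounded vowel → -u → *nakohou*.
The genitive form *nakohou* — last vowel /u/ (a high vowel) → -sik → *nakohousik*.

nakohousik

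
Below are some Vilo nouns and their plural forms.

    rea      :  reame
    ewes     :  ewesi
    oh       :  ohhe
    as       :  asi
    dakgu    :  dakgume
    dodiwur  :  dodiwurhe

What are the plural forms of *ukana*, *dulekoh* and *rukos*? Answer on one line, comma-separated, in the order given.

ukaname, dulekohhe, rukosi

The alternation tracks the final sound of the stem — -i when the stem ends in a sibilant (*ewes*, *as*); -he when the stem ends in a non-sibilant consonant (*oh*, *dodiwur*); -me when the stem ends in a vowel (*rea*, *dakgu*).
*ukana* — final sound /a/ (a vowel) → -me → *ukaname*.
The final sound of *dulekoh* is /h/, which is a non-sibilant consonant, so the suffix is -he, giving *dulekohhe*.
The final sound of *rukos* is /s/, which is a sibilant, so the suffix is -i, giving *rukosi*.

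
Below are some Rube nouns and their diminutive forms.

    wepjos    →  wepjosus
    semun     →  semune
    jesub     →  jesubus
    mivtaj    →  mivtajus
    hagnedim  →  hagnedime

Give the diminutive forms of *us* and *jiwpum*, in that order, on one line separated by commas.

usus, jiwpume

The suffix is conditioned by the final consonant: -e when the stem ends in a nasal (*semun*, *hagnedim*); -us when the stem ends in a non-nasal consonant (*wepjos*, *jesub*, *mivtaj*).
*us*: final consonant = /s/, non-nasal → -us → *usus*.
*jiwpum*: final consonant = /m/, a nasal → -e → *jiwpume*.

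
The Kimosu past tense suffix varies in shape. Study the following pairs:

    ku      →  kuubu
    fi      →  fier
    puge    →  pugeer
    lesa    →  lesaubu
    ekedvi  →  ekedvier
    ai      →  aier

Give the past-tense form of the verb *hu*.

Looking at the last vowel of each stem: -er when the last vowel of the stem is a front vowel (*fi*, *puge*, *ekedvi*, *ai*); -ubu when the last vowel of the stem is a back vowel (*ku*, *lesa*).
The last vowel of *hu* is /u/, which is a back vowel, so the suffix is -ubu, giving *huubu*.

huubu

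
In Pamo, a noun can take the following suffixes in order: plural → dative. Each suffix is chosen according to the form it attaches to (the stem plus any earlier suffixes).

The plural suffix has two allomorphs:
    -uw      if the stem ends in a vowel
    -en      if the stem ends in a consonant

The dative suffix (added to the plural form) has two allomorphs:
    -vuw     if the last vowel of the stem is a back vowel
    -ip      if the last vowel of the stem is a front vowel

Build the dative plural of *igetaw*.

*igetaw*: final sound = /w/, a consonant → -en → *igetawen*.
The plural form *igetawen* — last vowel /e/ (a front vowel) → -ip → *igetawenip*.

igetawenip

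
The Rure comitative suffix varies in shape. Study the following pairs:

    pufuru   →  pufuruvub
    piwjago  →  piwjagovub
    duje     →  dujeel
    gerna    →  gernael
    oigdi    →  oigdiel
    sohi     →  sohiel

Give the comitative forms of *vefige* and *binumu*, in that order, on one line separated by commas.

vefigeel, binumuvub

The pattern is rounding harmony: -vub when the last vowel of the stem is a rounded vowel (*pufuru*, *piwjago*); -el when the last vowel of the stem is an unrounded vowel (*duje*, *gerna*, *oigdi*, *sohi*).
Since the last vowel of *vefige* is /e/ (an unrounded vowel), it takes -el, giving *vefigeel*.
The last vowel of *binumu* is /u/, which is a rounded vowel, so the suffix is -vub, giving *binumuvub*.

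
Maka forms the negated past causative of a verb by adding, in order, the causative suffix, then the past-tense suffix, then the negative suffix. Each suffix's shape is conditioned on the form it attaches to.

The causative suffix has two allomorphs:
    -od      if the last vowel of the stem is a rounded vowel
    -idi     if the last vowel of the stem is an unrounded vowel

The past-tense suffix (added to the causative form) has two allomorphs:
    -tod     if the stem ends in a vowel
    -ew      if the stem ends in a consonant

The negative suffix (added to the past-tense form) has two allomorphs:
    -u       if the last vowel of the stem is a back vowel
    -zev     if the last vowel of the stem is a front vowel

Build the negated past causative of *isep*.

The last vowel of *isep* is /e/, which is an unrounded vowel, so the causative suffix is -idi, giving *isepidi*.
The final sound of the causative form *isepidi* is /i/, which is a vowel, so the past-tense suffix is -tod, giving *isepiditod*.
The past-tense form *isepiditod* — last vowel /o/ (a back vowel) → -u → *isepiditodu*.

isepiditodu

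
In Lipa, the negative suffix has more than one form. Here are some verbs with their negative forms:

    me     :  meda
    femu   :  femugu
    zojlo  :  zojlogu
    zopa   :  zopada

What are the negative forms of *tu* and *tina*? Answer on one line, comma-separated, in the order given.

tugu, tinada

Looking at the last vowel of each stem: -gu when the last vowel of the stem is a rounded vowel (*femu*, *zojlo*); -da when the last vowel of the stem is an unrounded vowel (*me*, *zopa*).
The last vowel of *tu* is /u/, which is a rounded vowel, so the suffix is -gu, giving *tugu*.
The last vowel of *tina* is /a/, which is an unrounded vowel, so the suffix is -da, giving *tinada*.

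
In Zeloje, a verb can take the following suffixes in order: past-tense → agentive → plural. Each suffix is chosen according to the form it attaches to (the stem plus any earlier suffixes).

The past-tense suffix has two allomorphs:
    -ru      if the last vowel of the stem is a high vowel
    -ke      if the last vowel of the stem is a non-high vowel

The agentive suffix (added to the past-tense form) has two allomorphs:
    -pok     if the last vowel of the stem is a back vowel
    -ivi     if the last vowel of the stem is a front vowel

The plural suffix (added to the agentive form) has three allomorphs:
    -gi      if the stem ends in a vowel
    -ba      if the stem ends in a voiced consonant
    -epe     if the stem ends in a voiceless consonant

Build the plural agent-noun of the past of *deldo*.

deldokeivigi

Since the last vowel of *deldo* is /o/ (a non-high vowel), it takes -ke, giving *deldoke*.
The last vowel of the past-tense form *deldoke* is /e/, which is a front vowel, so the agentive suffix is -ivi, giving *deldokeivi*.
Since the final sound of the agentive form *deldokeivi* is /i/ (a vowel), it takes -gi, giving *deldokeivigi*.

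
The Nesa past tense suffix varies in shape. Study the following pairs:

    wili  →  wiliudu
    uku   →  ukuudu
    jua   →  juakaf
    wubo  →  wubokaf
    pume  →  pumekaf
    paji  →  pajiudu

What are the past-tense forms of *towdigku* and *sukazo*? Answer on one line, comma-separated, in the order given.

towdigkuudu, sukazokaf

The alternation tracks the last vowel of the stem — -udu when the last vowel of the stem is a high vowel (*wili*, *uku*, *paji*); -kaf when the last vowel of the stem is a non-high vowel (*jua*, *wubo*, *pume*).
*towdigku*: last vowel = /u/, a high vowel → -udu → *towdigkuudu*.
Since the last vowel of *sukazo* is /o/ (a non-high vowel), it takes -kaf, giving *sukazokaf*.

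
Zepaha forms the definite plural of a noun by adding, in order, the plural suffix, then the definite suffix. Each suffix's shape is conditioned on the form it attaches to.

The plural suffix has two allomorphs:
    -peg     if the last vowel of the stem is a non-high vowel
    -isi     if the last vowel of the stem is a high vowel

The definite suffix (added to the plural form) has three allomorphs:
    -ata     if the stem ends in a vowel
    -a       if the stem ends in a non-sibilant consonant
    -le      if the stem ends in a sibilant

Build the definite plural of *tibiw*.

tibiwisiata

The last vowel of *tibiw* is /i/, which is a high vowel, so the plural suffix is -isi, giving *tibiwisi*.
The final sound of the plural form *tibiwisi* is /i/, which is a vowel, so the definite suffix is -ata, giving *tibiwisiata*.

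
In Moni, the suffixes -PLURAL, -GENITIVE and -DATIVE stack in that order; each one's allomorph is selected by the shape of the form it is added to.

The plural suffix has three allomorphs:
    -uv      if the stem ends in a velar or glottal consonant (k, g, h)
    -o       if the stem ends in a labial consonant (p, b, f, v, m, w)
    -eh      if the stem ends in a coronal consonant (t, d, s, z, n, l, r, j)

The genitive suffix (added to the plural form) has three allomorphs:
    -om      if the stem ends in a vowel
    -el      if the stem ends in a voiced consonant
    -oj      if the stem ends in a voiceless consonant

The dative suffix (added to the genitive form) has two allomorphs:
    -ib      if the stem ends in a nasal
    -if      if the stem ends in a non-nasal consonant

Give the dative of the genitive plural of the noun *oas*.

oasehojif

The final consonant of *oas* is /s/, which is coronal, so the plural suffix is -eh, giving *oaseh*.
The plural form *oaseh*: final sound = /h/, a voiceless consonant → -oj → *oasehoj*.
The genitive form *oasehoj* — final consonant /j/ (non-nasal) → -if → *oasehojif*.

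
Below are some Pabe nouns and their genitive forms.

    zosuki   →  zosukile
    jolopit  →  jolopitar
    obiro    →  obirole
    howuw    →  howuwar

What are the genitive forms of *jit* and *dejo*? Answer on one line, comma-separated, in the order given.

The alternation tracks the final sound of the stem — -ar when the stem ends in a consonant (*jolopit*, *howuw*); -le when the stem ends in a vowel (*zosuki*, *obiro*).
Since the final sound of *jit* is /t/ (a consonant), it takes -ar, giving *jitar*.
*dejo*: final sound = /o/, a vowel → -le → *dejole*.

jitar, dejole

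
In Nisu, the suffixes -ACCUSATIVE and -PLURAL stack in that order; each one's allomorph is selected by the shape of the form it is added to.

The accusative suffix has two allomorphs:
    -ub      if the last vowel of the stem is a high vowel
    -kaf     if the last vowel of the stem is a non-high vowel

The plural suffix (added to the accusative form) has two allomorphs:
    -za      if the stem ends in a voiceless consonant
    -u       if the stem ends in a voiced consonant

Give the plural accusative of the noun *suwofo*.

The last vowel of *suwofo* is /o/, which is a non-high vowel, so the accusative suffix is -kaf, giving *suwofokaf*.
The accusative form *suwofokaf*: final consonant = /f/, voiceless → -za → *suwofokafza*.

suwofokafza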